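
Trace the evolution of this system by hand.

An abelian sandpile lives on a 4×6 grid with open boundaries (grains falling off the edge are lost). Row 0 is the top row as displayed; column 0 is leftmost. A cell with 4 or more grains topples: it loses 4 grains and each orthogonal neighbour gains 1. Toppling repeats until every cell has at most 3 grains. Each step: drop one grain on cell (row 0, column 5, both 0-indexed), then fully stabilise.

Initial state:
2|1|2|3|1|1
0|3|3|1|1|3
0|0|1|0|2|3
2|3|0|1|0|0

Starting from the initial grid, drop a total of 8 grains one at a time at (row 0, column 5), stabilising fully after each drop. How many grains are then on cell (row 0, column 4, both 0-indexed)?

3

gen 0: 2|1|2|3|1|1
0|3|3|1|1|3
0|0|1|0|2|3
2|3|0|1|0|0
gen 1: 2|1|2|3|1|2
0|3|3|1|1|3
0|0|1|0|2|3
2|3|0|1|0|0
gen 2: 2|1|2|3|1|3
0|3|3|1|1|3
0|0|1|0|2|3
2|3|0|1|0|0
gen 3: 2|1|2|3|2|1
0|3|3|1|2|1
0|0|1|0|3|0
2|3|0|1|0|1
gen 4: 2|1|2|3|2|2
0|3|3|1|2|1
0|0|1|0|3|0
2|3|0|1|0|1
gen 5: 2|1|2|3|2|3
0|3|3|1|2|1
0|0|1|0|3|0
2|3|0|1|0|1
gen 6: 2|1|2|3|3|0
0|3|3|1|2|2
0|0|1|0|3|0
2|3|0|1|0|1
gen 7: 2|1|2|3|3|1
0|3|3|1|2|2
0|0|1|0|3|0
2|3|0|1|0|1
gen 8: 2|1|2|3|3|2
0|3|3|1|2|2
0|0|1|0|3|0
2|3|0|1|0|1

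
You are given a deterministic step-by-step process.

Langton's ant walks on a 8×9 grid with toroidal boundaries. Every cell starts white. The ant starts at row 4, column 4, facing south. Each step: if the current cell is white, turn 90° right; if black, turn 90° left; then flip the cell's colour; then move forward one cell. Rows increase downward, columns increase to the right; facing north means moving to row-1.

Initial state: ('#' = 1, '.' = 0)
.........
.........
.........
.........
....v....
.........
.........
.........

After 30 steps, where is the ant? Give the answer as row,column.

3,5

step 0: .........
.........
.........
.........
....v....
.........
.........
.........
step 1: .........
.........
.........
.........
...<#....
.........
.........
.........
step 2: .........
.........
.........
...^.....
...##....
.........
.........
.........
step 3: .........
.........
.........
...#>....
...##....
.........
.........
.........
step 4: .........
.........
.........
...##....
...#v....
.........
.........
.........
step 5: .........
.........
.........
...##....
...#.>...
.........
.........
.........
step 6: .........
.........
.........
...##....
...#.#...
.....v...
.........
.........
step 7: .........
.........
.........
...##....
...#.#...
....<#...
.........
.........
step 8: .........
.........
.........
...##....
...#^#...
....##...
.........
.........
step 9: .........
.........
.........
...##....
...##>...
....##...
.........
.........
step 10: .........
.........
.........
...##^...
...##....
....##...
.........
.........
step 11: .........
.........
.........
...###>..
...##....
....##...
.........
.........
step 12: .........
.........
.........
...####..
...##.v..
....##...
.........
.........
step 13: .........
.........
.........
...####..
...##<#..
....##...
.........
.........
step 14: .........
.........
.........
...##^#..
...####..
....##...
.........
.........
step 15: .........
.........
.........
...#<.#..
...####..
....##...
.........
.........
step 16: .........
.........
.........
...#..#..
...#v##..
....##...
.........
.........
step 17: .........
.........
.........
...#..#..
...#.>#..
....##...
.........
.........
step 18: .........
.........
.........
...#.^#..
...#..#..
....##...
.........
.........
step 19: .........
.........
.........
...#.#>..
...#..#..
....##...
.........
.........
step 20: .........
.........
......^..
...#.#...
...#..#..
....##...
.........
.........
step 21: .........
.........
......#>.
...#.#...
...#..#..
....##...
.........
.........
step 22: .........
.........
......##.
...#.#.v.
...#..#..
....##...
.........
.........
step 23: .........
.........
......##.
...#.#<#.
...#..#..
....##...
.........
.........
step 24: .........
.........
......^#.
...#.###.
...#..#..
....##...
.........
.........
step 25: .........
.........
.....<.#.
...#.###.
...#..#..
....##...
.........
.........
step 26: .........
.....^...
.....#.#.
...#.###.
...#..#..
....##...
.........
.........
step 27: .........
.....#>..
.....#.#.
...#.###.
...#..#..
....##...
.........
.........
step 28: .........
.....##..
.....#v#.
...#.###.
...#..#..
....##...
.........
.........
step 29: .........
.....##..
.....<##.
...#.###.
...#..#..
....##...
.........
.........
step 30: .........
.....##..
......##.
...#.v##.
...#..#..
....##...
.........
.........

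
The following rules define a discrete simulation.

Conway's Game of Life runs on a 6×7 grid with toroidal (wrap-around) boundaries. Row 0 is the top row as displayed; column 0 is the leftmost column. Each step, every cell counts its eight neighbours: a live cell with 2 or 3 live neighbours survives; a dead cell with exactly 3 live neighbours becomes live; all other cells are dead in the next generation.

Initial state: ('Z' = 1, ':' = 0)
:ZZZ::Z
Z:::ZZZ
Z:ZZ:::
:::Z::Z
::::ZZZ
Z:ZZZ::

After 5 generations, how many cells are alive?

12

[0] :ZZZ::Z
Z:::ZZZ
Z:ZZ:::
:::Z::Z
::::ZZZ
Z:ZZZ::
[1] :::::::
::::ZZ:
ZZZZ:::
Z:ZZ::Z
Z:Z:::Z
Z::::::
[2] :::::::
:ZZZZ::
Z::::Z:
:::::::
::ZZ:::
ZZ::::Z
[3] :::Z:::
:ZZZZ::
:ZZZZ::
:::::::
ZZZ::::
ZZZ::::
[4] Z:::Z::
:Z:::::
:Z::Z::
Z::::::
Z:Z::::
Z::Z:::
[5] ZZ:::::
ZZ:::::
ZZ:::::
Z::::::
Z:::::Z
Z::Z::Z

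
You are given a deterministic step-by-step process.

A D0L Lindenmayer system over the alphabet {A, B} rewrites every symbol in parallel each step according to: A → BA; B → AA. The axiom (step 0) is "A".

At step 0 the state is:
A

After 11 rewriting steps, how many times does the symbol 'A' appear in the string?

k=0  A
k=1  BA
k=2  AABA
k=3  BABAAABA
k=4  AABAAABABABAAABA
k=5  BABAAABABABAAABAAABAAABABABAAABA
k=6  AABAAABABABAAABAAABAAABABABAAABABABAAABABABAAABAAABAAABABABAAABA
k=7  BABAAABABABAAABAAABAAABABABAAABABABAAABABABAAABAAABAAABABA…BABABAAABAAABAAABABABAAABABABAAABABABAAABAAABAAABABABAAABA  (len 128)
k=8  AABAAABABABAAABAAABAAABABABAAABABABAAABABABAAABAAABAAABABA…BABABAAABAAABAAABABABAAABABABAAABABABAAABAAABAAABABABAAABA  (len 256)
k=9  BABAAABABABAAABAAABAAABABABAAABABABAAABABABAAABAAABAAABABA…BABABAAABAAABAAABABABAAABABABAAABABABAAABAAABAAABABABAAABA  (len 512)
k=10  AABAAABABABAAABAAABAAABABABAAABABABAAABABABAAABAAABAAABABA…BABABAAABAAABAAABABABAAABABABAAABABABAAABAAABAAABABABAAABA  (len 1024)
k=11  BABAAABABABAAABAAABAAABABABAAABABABAAABABABAAABAAABAAABABA…BABABAAABAAABAAABABABAAABABABAAABABABAAABAAABAAABABABAAABA  (len 2048)

1365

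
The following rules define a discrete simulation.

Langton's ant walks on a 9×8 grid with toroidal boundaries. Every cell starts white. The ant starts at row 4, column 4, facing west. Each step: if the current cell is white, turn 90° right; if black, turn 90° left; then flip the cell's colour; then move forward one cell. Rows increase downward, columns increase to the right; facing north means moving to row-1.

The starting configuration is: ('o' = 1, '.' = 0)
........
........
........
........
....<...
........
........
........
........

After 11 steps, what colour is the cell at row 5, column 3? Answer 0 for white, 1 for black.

1

0) ........
........
........
........
....<...
........
........
........
........
1) ........
........
........
....^...
....o...
........
........
........
........
2) ........
........
........
....o>..
....o...
........
........
........
........
3) ........
........
........
....oo..
....ov..
........
........
........
........
4) ........
........
........
....oo..
....<o..
........
........
........
........
5) ........
........
........
....oo..
.....o..
....v...
........
........
........
6) ........
........
........
....oo..
.....o..
...<o...
........
........
........
7) ........
........
........
....oo..
...^.o..
...oo...
........
........
........
8) ........
........
........
....oo..
...o>o..
...oo...
........
........
........
9) ........
........
........
....oo..
...ooo..
...ov...
........
........
........
10) ........
........
........
....oo..
...ooo..
...o.>..
........
........
........
11) ........
........
........
....oo..
...ooo..
...o.o..
.....v..
........
........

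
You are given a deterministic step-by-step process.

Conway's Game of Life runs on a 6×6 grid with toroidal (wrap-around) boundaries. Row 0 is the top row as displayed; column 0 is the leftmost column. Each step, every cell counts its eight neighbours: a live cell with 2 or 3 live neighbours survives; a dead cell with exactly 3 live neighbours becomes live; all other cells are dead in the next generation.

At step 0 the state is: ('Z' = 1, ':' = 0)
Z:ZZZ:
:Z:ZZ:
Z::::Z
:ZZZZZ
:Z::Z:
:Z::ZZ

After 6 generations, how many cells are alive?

step 0: Z:ZZZ:
:Z:ZZ:
Z::::Z
:ZZZZZ
:Z::Z:
:Z::ZZ
step 1: Z:::::
:Z::::
::::::
:ZZZ::
:Z::::
:Z::::
step 2: ZZ::::
::::::
:Z::::
:ZZ:::
ZZ::::
ZZ::::
step 3: ZZ::::
ZZ::::
:ZZ:::
::Z:::
::::::
::Z::Z
step 4: ::Z::Z
::::::
Z:Z:::
:ZZ:::
::::::
ZZ::::
step 5: ZZ::::
:Z::::
::Z:::
:ZZ:::
Z:Z:::
ZZ::::
step 6: ::Z:::
ZZZ:::
::Z:::
::ZZ::
Z:Z:::
::Z::Z

11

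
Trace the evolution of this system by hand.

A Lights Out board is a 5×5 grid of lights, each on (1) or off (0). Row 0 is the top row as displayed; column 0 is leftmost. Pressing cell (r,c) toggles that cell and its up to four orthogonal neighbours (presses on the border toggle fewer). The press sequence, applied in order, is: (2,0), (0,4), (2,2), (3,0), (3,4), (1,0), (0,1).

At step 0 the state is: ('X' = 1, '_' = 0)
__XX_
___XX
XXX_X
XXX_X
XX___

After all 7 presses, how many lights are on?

k=0  __XX_
___XX
XXX_X
XXX_X
XX___
k=1  __XX_
X__XX
__X_X
_XX_X
XX___
k=2  __X_X
X__X_
__X_X
_XX_X
XX___
k=3  __X_X
X_XX_
_X_XX
_X__X
XX___
k=4  __X_X
X_XX_
XX_XX
X___X
_X___
k=5  __X_X
X_XX_
XX_X_
X__X_
_X__X
k=6  X_X_X
_XXX_
_X_X_
X__X_
_X__X
k=7  _X__X
__XX_
_X_X_
X__X_
_X__X

10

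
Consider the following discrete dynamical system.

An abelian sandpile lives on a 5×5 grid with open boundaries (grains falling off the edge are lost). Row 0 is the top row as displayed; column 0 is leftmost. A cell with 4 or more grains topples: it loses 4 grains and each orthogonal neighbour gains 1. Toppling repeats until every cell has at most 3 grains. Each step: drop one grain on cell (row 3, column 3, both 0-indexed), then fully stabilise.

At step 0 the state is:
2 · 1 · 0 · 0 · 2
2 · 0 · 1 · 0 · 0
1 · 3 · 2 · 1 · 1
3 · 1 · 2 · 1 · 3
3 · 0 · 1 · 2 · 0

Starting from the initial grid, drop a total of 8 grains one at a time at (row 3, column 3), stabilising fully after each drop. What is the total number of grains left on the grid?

38

0) 2 · 1 · 0 · 0 · 2
2 · 0 · 1 · 0 · 0
1 · 3 · 2 · 1 · 1
3 · 1 · 2 · 1 · 3
3 · 0 · 1 · 2 · 0
1) 2 · 1 · 0 · 0 · 2
2 · 0 · 1 · 0 · 0
1 · 3 · 2 · 1 · 1
3 · 1 · 2 · 2 · 3
3 · 0 · 1 · 2 · 0
2) 2 · 1 · 0 · 0 · 2
2 · 0 · 1 · 0 · 0
1 · 3 · 2 · 1 · 1
3 · 1 · 2 · 3 · 3
3 · 0 · 1 · 2 · 0
3) 2 · 1 · 0 · 0 · 2
2 · 0 · 1 · 0 · 0
1 · 3 · 2 · 2 · 2
3 · 1 · 3 · 1 · 0
3 · 0 · 1 · 3 · 1
4) 2 · 1 · 0 · 0 · 2
2 · 0 · 1 · 0 · 0
1 · 3 · 2 · 2 · 2
3 · 1 · 3 · 2 · 0
3 · 0 · 1 · 3 · 1
5) 2 · 1 · 0 · 0 · 2
2 · 0 · 1 · 0 · 0
1 · 3 · 2 · 2 · 2
3 · 1 · 3 · 3 · 0
3 · 0 · 1 · 3 · 1
6) 2 · 1 · 0 · 0 · 2
2 · 0 · 1 · 0 · 0
1 · 3 · 3 · 3 · 2
3 · 2 · 0 · 2 · 1
3 · 0 · 3 · 0 · 2
7) 2 · 1 · 0 · 0 · 2
2 · 0 · 1 · 0 · 0
1 · 3 · 3 · 3 · 2
3 · 2 · 0 · 3 · 1
3 · 0 · 3 · 0 · 2
8) 2 · 1 · 0 · 0 · 2
2 · 1 · 2 · 1 · 0
2 · 0 · 1 · 1 · 3
3 · 3 · 2 · 1 · 2
3 · 0 · 3 · 1 · 2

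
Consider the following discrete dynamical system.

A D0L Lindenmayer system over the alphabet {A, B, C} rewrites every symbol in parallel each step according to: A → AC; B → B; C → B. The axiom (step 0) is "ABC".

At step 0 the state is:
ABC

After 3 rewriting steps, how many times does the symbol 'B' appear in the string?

0) ABC
1) ACBB
2) ACBBB
3) ACBBBB

4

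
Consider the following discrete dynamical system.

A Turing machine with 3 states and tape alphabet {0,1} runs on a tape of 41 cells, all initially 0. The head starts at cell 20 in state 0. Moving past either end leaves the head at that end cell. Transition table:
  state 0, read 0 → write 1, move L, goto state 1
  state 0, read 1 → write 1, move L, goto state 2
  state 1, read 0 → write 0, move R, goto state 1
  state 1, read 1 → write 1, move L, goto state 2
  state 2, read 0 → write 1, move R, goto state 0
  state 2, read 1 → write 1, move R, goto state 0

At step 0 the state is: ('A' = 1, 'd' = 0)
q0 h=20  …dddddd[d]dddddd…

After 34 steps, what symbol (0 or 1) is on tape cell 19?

1

[0] q0 h=20  …dddddd[d]dddddd…
[1] q1 h=19  …dddddd[d]Addddd…
[2] q1 h=20  …dddddd[A]dddddd…
[3] q2 h=19  …dddddd[d]Addddd…
[4] q0 h=20  …dddddA[A]dddddd…
[5] q2 h=19  …dddddd[A]Addddd…
[6] q0 h=20  …dddddA[A]dddddd…
[7] q2 h=19  …dddddd[A]Addddd…
[8] q0 h=20  …dddddA[A]dddddd…
[9] q2 h=19  …dddddd[A]Addddd…
[10] q0 h=20  …dddddA[A]dddddd…
[11] q2 h=19  …dddddd[A]Addddd…
[12] q0 h=20  …dddddA[A]dddddd…
[13] q2 h=19  …dddddd[A]Addddd…
[14] q0 h=20  …dddddA[A]dddddd…
[15] q2 h=19  …dddddd[A]Addddd…
[16] q0 h=20  …dddddA[A]dddddd…
[17] q2 h=19  …dddddd[A]Addddd…
[18] q0 h=20  …dddddA[A]dddddd…
[19] q2 h=19  …dddddd[A]Addddd…
[20] q0 h=20  …dddddA[A]dddddd…
[21] q2 h=19  …dddddd[A]Addddd…
[22] q0 h=20  …dddddA[A]dddddd…
[23] q2 h=19  …dddddd[A]Addddd…
[24] q0 h=20  …dddddA[A]dddddd…
[25] q2 h=19  …dddddd[A]Addddd…
[26] q0 h=20  …dddddA[A]dddddd…
[27] q2 h=19  …dddddd[A]Addddd…
[28] q0 h=20  …dddddA[A]dddddd…
[29] q2 h=19  …dddddd[A]Addddd…
[30] q0 h=20  …dddddA[A]dddddd…
[31] q2 h=19  …dddddd[A]Addddd…
[32] q0 h=20  …dddddA[A]dddddd…
[33] q2 h=19  …dddddd[A]Addddd…
[34] q0 h=20  …dddddA[A]dddddd…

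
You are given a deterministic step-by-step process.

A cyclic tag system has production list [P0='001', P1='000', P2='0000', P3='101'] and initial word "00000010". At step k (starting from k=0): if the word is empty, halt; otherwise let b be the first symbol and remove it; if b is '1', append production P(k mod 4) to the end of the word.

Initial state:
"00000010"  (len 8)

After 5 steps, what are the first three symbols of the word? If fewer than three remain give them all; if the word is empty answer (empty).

gen 0: "00000010"  (len 8)
gen 1: "0000010"  (len 7)
gen 2: "000010"  (len 6)
gen 3: "00010"  (len 5)
gen 4: "0010"  (len 4)
gen 5: "010"  (len 3)

010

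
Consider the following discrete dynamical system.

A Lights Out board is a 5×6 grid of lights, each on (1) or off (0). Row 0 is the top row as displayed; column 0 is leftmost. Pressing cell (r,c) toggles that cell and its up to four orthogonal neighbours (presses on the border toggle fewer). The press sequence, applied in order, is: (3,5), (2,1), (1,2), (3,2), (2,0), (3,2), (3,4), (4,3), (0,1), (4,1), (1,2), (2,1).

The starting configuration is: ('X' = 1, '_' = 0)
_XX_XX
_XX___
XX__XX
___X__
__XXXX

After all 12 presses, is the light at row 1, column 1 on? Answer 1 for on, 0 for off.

0

step 0: _XX_XX
_XX___
XX__XX
___X__
__XXXX
step 1: _XX_XX
_XX___
XX__X_
___XXX
__XXX_
step 2: _XX_XX
__X___
__X_X_
_X_XXX
__XXX_
step 3: _X__XX
_X_X__
____X_
_X_XXX
__XXX_
step 4: _X__XX
_X_X__
__X_X_
__X_XX
___XX_
step 5: _X__XX
XX_X__
XXX_X_
X_X_XX
___XX_
step 6: _X__XX
XX_X__
XX__X_
XX_XXX
__XXX_
step 7: _X__XX
XX_X__
XX____
XX____
__XX__
step 8: _X__XX
XX_X__
XX____
XX_X__
____X_
step 9: X_X_XX
X__X__
XX____
XX_X__
____X_
step 10: X_X_XX
X__X__
XX____
X__X__
XXX_X_
step 11: X___XX
XXX___
XXX___
X__X__
XXX_X_
step 12: X___XX
X_X___
______
XX_X__
XXX_X_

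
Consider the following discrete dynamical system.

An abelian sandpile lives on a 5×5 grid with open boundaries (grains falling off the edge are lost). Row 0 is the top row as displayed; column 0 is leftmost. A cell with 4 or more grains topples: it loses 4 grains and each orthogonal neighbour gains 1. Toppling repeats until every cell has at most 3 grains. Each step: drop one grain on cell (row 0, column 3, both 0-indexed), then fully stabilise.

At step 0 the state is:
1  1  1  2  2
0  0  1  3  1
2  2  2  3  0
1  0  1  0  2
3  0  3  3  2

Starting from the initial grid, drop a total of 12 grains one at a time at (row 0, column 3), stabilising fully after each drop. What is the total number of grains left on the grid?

k=0  1  1  1  2  2
0  0  1  3  1
2  2  2  3  0
1  0  1  0  2
3  0  3  3  2
k=1  1  1  1  3  2
0  0  1  3  1
2  2  2  3  0
1  0  1  0  2
3  0  3  3  2
k=2  1  1  2  1  3
0  0  2  1  2
2  2  3  0  1
1  0  1  1  2
3  0  3  3  2
k=3  1  1  2  2  3
0  0  2  1  2
2  2  3  0  1
1  0  1  1  2
3  0  3  3  2
k=4  1  1  2  3  3
0  0  2  1  2
2  2  3  0  1
1  0  1  1  2
3  0  3  3  2
k=5  1  1  3  1  0
0  0  2  2  3
2  2  3  0  1
1  0  1  1  2
3  0  3  3  2
k=6  1  1  3  2  0
0  0  2  2  3
2  2  3  0  1
1  0  1  1  2
3  0  3  3  2
k=7  1  1  3  3  0
0  0  2  2  3
2  2  3  0  1
1  0  1  1  2
3  0  3  3  2
k=8  1  2  0  1  1
0  0  3  3  3
2  2  3  0  1
1  0  1  1  2
3  0  3  3  2
k=9  1  2  0  2  1
0  0  3  3  3
2  2  3  0  1
1  0  1  1  2
3  0  3  3  2
k=10  1  2  0  3  1
0  0  3  3  3
2  2  3  0  1
1  0  1  1  2
3  0  3  3  2
k=11  1  2  2  1  3
0  1  1  2  0
2  3  0  2  2
1  0  2  1  2
3  0  3  3  2
k=12  1  2  2  2  3
0  1  1  2  0
2  3  0  2  2
1  0  2  1  2
3  0  3  3  2

40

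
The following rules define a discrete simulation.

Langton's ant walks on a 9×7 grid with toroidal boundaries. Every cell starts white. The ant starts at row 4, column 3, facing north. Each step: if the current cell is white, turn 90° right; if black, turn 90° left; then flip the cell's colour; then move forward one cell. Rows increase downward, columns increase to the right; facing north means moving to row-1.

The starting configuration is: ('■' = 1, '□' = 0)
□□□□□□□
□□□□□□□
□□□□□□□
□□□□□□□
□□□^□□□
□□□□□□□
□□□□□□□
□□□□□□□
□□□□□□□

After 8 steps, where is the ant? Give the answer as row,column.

0) □□□□□□□
□□□□□□□
□□□□□□□
□□□□□□□
□□□^□□□
□□□□□□□
□□□□□□□
□□□□□□□
□□□□□□□
1) □□□□□□□
□□□□□□□
□□□□□□□
□□□□□□□
□□□■>□□
□□□□□□□
□□□□□□□
□□□□□□□
□□□□□□□
2) □□□□□□□
□□□□□□□
□□□□□□□
□□□□□□□
□□□■■□□
□□□□v□□
□□□□□□□
□□□□□□□
□□□□□□□
3) □□□□□□□
□□□□□□□
□□□□□□□
□□□□□□□
□□□■■□□
□□□<■□□
□□□□□□□
□□□□□□□
□□□□□□□
4) □□□□□□□
□□□□□□□
□□□□□□□
□□□□□□□
□□□^■□□
□□□■■□□
□□□□□□□
□□□□□□□
□□□□□□□
5) □□□□□□□
□□□□□□□
□□□□□□□
□□□□□□□
□□<□■□□
□□□■■□□
□□□□□□□
□□□□□□□
□□□□□□□
6) □□□□□□□
□□□□□□□
□□□□□□□
□□^□□□□
□□■□■□□
□□□■■□□
□□□□□□□
□□□□□□□
□□□□□□□
7) □□□□□□□
□□□□□□□
□□□□□□□
□□■>□□□
□□■□■□□
□□□■■□□
□□□□□□□
□□□□□□□
□□□□□□□
8) □□□□□□□
□□□□□□□
□□□□□□□
□□■■□□□
□□■v■□□
□□□■■□□
□□□□□□□
□□□□□□□
□□□□□□□

4,3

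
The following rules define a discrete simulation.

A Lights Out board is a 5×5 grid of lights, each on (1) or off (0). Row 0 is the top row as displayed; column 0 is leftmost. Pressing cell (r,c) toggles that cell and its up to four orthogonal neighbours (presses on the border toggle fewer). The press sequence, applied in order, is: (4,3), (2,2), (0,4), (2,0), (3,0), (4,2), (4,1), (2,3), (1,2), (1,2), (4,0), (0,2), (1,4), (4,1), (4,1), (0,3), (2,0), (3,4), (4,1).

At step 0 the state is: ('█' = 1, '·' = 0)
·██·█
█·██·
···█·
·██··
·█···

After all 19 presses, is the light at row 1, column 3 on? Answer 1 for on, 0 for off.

0

gen 0: ·██·█
█·██·
···█·
·██··
·█···
gen 1: ·██·█
█·██·
···█·
·███·
·████
gen 2: ·██·█
█··█·
·██··
·█·█·
·████
gen 3: ·███·
█··██
·██··
·█·█·
·████
gen 4: ·███·
···██
█·█··
██·█·
·████
gen 5: ·███·
···██
··█··
···█·
█████
gen 6: ·███·
···██
··█··
··██·
█···█
gen 7: ·███·
···██
··█··
·███·
·██·█
gen 8: ·███·
····█
···██
·██··
·██·█
gen 9: ·█·█·
·████
··███
·██··
·██·█
gen 10: ·███·
····█
···██
·██··
·██·█
gen 11: ·███·
····█
···██
███··
█·█·█
gen 12: ·····
··█·█
···██
███··
█·█·█
gen 13: ····█
··██·
···█·
███··
█·█·█
gen 14: ····█
··██·
···█·
█·█··
·█··█
gen 15: ····█
··██·
···█·
███··
█·█·█
gen 16: ··██·
··█··
···█·
███··
█·█·█
gen 17: ··██·
█·█··
██·█·
·██··
█·█·█
gen 18: ··██·
█·█··
██·██
·████
█·█··
gen 19: ··██·
█·█··
██·██
··███
·█···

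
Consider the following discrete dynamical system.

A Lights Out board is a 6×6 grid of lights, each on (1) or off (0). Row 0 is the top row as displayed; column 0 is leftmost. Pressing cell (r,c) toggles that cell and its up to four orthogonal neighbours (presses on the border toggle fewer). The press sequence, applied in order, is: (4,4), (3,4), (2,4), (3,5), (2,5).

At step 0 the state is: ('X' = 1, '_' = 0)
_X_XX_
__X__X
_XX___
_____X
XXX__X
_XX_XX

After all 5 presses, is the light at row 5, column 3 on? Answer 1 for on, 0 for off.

0

0) _X_XX_
__X__X
_XX___
_____X
XXX__X
_XX_XX
1) _X_XX_
__X__X
_XX___
____XX
XXXXX_
_XX__X
2) _X_XX_
__X__X
_XX_X_
___X__
XXXX__
_XX__X
3) _X_XX_
__X_XX
_XXX_X
___XX_
XXXX__
_XX__X
4) _X_XX_
__X_XX
_XXX__
___X_X
XXXX_X
_XX__X
5) _X_XX_
__X_X_
_XXXXX
___X__
XXXX_X
_XX__X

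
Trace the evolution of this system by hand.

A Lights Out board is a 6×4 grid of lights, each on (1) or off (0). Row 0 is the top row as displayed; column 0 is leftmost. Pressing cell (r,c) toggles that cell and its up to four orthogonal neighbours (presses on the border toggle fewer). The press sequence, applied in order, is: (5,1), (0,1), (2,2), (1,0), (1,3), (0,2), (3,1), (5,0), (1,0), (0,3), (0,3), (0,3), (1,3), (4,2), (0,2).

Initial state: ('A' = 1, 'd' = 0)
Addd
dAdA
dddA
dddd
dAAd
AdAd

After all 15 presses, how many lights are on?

t=0: Addd
dAdA
dddA
dddd
dAAd
AdAd
t=1: Addd
dAdA
dddA
dddd
ddAd
dAdd
t=2: dAAd
dddA
dddA
dddd
ddAd
dAdd
t=3: dAAd
ddAA
dAAd
ddAd
ddAd
dAdd
t=4: AAAd
AAAA
AAAd
ddAd
ddAd
dAdd
t=5: AAAA
AAdd
AAAA
ddAd
ddAd
dAdd
t=6: Addd
AAAd
AAAA
ddAd
ddAd
dAdd
t=7: Addd
AAAd
AdAA
AAdd
dAAd
dAdd
t=8: Addd
AAAd
AdAA
AAdd
AAAd
Addd
t=9: dddd
ddAd
ddAA
AAdd
AAAd
Addd
t=10: ddAA
ddAA
ddAA
AAdd
AAAd
Addd
t=11: dddd
ddAd
ddAA
AAdd
AAAd
Addd
t=12: ddAA
ddAA
ddAA
AAdd
AAAd
Addd
t=13: ddAd
dddd
ddAd
AAdd
AAAd
Addd
t=14: ddAd
dddd
ddAd
AAAd
AddA
AdAd
t=15: dAdA
ddAd
ddAd
AAAd
AddA
AdAd

11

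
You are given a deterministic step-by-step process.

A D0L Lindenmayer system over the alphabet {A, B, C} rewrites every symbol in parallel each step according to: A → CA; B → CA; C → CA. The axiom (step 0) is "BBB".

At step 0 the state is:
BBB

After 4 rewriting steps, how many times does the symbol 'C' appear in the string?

t=0: BBB
t=1: CACACA
t=2: CACACACACACA
t=3: CACACACACACACACACACACACA
t=4: CACACACACACACACACACACACACACACACACACACACACACACACA

24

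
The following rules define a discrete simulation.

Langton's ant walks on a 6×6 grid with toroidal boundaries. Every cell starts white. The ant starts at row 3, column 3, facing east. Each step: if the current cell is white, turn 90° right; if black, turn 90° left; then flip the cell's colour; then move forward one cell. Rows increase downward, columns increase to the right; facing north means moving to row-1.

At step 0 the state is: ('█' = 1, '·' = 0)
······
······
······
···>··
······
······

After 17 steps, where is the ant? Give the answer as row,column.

k=0  ······
······
······
···>··
······
······
k=1  ······
······
······
···█··
···v··
······
k=2  ······
······
······
···█··
··<█··
······
k=3  ······
······
······
··^█··
··██··
······
k=4  ······
······
······
··█>··
··██··
······
k=5  ······
······
···^··
··█···
··██··
······
k=6  ······
······
···█>·
··█···
··██··
······
k=7  ······
······
···██·
··█·v·
··██··
······
k=8  ······
······
···██·
··█<█·
··██··
······
k=9  ······
······
···^█·
··███·
··██··
······
k=10  ······
······
··<·█·
··███·
··██··
······
k=11  ······
··^···
··█·█·
··███·
··██··
······
k=12  ······
··█>··
··█·█·
··███·
··██··
······
k=13  ······
··██··
··█v█·
··███·
··██··
······
k=14  ······
··██··
··<██·
··███·
··██··
······
k=15  ······
··██··
···██·
··v██·
··██··
······
k=16  ······
··██··
···██·
···>█·
··██··
······
k=17  ······
··██··
···^█·
····█·
··██··
······

2,3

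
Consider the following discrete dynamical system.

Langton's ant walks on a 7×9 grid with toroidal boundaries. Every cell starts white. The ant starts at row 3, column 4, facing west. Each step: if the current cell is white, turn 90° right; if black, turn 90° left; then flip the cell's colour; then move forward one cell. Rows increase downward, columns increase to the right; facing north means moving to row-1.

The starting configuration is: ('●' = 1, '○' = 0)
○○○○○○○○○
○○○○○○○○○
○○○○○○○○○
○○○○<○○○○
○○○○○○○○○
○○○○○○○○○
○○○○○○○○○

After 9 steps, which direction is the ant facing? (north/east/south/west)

south

[0] ○○○○○○○○○
○○○○○○○○○
○○○○○○○○○
○○○○<○○○○
○○○○○○○○○
○○○○○○○○○
○○○○○○○○○
[1] ○○○○○○○○○
○○○○○○○○○
○○○○^○○○○
○○○○●○○○○
○○○○○○○○○
○○○○○○○○○
○○○○○○○○○
[2] ○○○○○○○○○
○○○○○○○○○
○○○○●>○○○
○○○○●○○○○
○○○○○○○○○
○○○○○○○○○
○○○○○○○○○
[3] ○○○○○○○○○
○○○○○○○○○
○○○○●●○○○
○○○○●v○○○
○○○○○○○○○
○○○○○○○○○
○○○○○○○○○
[4] ○○○○○○○○○
○○○○○○○○○
○○○○●●○○○
○○○○<●○○○
○○○○○○○○○
○○○○○○○○○
○○○○○○○○○
[5] ○○○○○○○○○
○○○○○○○○○
○○○○●●○○○
○○○○○●○○○
○○○○v○○○○
○○○○○○○○○
○○○○○○○○○
[6] ○○○○○○○○○
○○○○○○○○○
○○○○●●○○○
○○○○○●○○○
○○○<●○○○○
○○○○○○○○○
○○○○○○○○○
[7] ○○○○○○○○○
○○○○○○○○○
○○○○●●○○○
○○○^○●○○○
○○○●●○○○○
○○○○○○○○○
○○○○○○○○○
[8] ○○○○○○○○○
○○○○○○○○○
○○○○●●○○○
○○○●>●○○○
○○○●●○○○○
○○○○○○○○○
○○○○○○○○○
[9] ○○○○○○○○○
○○○○○○○○○
○○○○●●○○○
○○○●●●○○○
○○○●v○○○○
○○○○○○○○○
○○○○○○○○○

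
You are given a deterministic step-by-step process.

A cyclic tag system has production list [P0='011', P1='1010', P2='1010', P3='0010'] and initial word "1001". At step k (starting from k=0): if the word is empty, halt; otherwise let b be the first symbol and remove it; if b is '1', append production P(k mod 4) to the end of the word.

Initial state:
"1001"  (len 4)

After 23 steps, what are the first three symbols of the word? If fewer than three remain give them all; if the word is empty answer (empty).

001

k=0  "1001"  (len 4)
k=1  "001011"  (len 6)
k=2  "01011"  (len 5)
k=3  "1011"  (len 4)
k=4  "0110010"  (len 7)
k=5  "110010"  (len 6)
k=6  "100101010"  (len 9)
k=7  "001010101010"  (len 12)
k=8  "01010101010"  (len 11)
k=9  "1010101010"  (len 10)
k=10  "0101010101010"  (len 13)
k=11  "101010101010"  (len 12)
k=12  "010101010100010"  (len 15)
k=13  "10101010100010"  (len 14)
k=14  "01010101000101010"  (len 17)
k=15  "1010101000101010"  (len 16)
k=16  "0101010001010100010"  (len 19)
k=17  "101010001010100010"  (len 18)
k=18  "010100010101000101010"  (len 21)
k=19  "10100010101000101010"  (len 20)
k=20  "01000101010001010100010"  (len 23)
k=21  "1000101010001010100010"  (len 22)
k=22  "0001010100010101000101010"  (len 25)
k=23  "001010100010101000101010"  (len 24)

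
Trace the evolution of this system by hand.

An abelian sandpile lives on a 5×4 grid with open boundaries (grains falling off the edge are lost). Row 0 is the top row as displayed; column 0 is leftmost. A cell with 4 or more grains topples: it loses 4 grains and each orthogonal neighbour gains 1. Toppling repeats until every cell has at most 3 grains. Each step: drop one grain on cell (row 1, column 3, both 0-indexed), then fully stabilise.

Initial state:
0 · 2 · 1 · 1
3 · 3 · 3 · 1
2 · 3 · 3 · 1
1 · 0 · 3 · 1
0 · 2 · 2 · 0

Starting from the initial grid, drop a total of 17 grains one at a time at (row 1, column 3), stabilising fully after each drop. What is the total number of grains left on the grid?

32

k=0  0 · 2 · 1 · 1
3 · 3 · 3 · 1
2 · 3 · 3 · 1
1 · 0 · 3 · 1
0 · 2 · 2 · 0
k=1  0 · 2 · 1 · 1
3 · 3 · 3 · 2
2 · 3 · 3 · 1
1 · 0 · 3 · 1
0 · 2 · 2 · 0
k=2  0 · 2 · 1 · 1
3 · 3 · 3 · 3
2 · 3 · 3 · 1
1 · 0 · 3 · 1
0 · 2 · 2 · 0
k=3  1 · 3 · 2 · 2
1 · 2 · 2 · 1
0 · 2 · 2 · 3
2 · 2 · 0 · 2
0 · 2 · 3 · 0
k=4  1 · 3 · 2 · 2
1 · 2 · 2 · 2
0 · 2 · 2 · 3
2 · 2 · 0 · 2
0 · 2 · 3 · 0
k=5  1 · 3 · 2 · 2
1 · 2 · 2 · 3
0 · 2 · 2 · 3
2 · 2 · 0 · 2
0 · 2 · 3 · 0
k=6  1 · 3 · 2 · 3
1 · 2 · 3 · 1
0 · 2 · 3 · 0
2 · 2 · 0 · 3
0 · 2 · 3 · 0
k=7  1 · 3 · 2 · 3
1 · 2 · 3 · 2
0 · 2 · 3 · 0
2 · 2 · 0 · 3
0 · 2 · 3 · 0
k=8  1 · 3 · 2 · 3
1 · 2 · 3 · 3
0 · 2 · 3 · 0
2 · 2 · 0 · 3
0 · 2 · 3 · 0
k=9  2 · 1 · 1 · 1
2 · 1 · 3 · 2
1 · 0 · 1 · 2
2 · 3 · 1 · 3
0 · 2 · 3 · 0
k=10  2 · 1 · 1 · 1
2 · 1 · 3 · 3
1 · 0 · 1 · 2
2 · 3 · 1 · 3
0 · 2 · 3 · 0
k=11  2 · 1 · 2 · 2
2 · 2 · 0 · 1
1 · 0 · 2 · 3
2 · 3 · 1 · 3
0 · 2 · 3 · 0
k=12  2 · 1 · 2 · 2
2 · 2 · 0 · 2
1 · 0 · 2 · 3
2 · 3 · 1 · 3
0 · 2 · 3 · 0
k=13  2 · 1 · 2 · 2
2 · 2 · 0 · 3
1 · 0 · 2 · 3
2 · 3 · 1 · 3
0 · 2 · 3 · 0
k=14  2 · 1 · 2 · 3
2 · 2 · 1 · 1
1 · 0 · 3 · 1
2 · 3 · 2 · 0
0 · 2 · 3 · 1
k=15  2 · 1 · 2 · 3
2 · 2 · 1 · 2
1 · 0 · 3 · 1
2 · 3 · 2 · 0
0 · 2 · 3 · 1
k=16  2 · 1 · 2 · 3
2 · 2 · 1 · 3
1 · 0 · 3 · 1
2 · 3 · 2 · 0
0 · 2 · 3 · 1
k=17  2 · 1 · 3 · 0
2 · 2 · 2 · 1
1 · 0 · 3 · 2
2 · 3 · 2 · 0
0 · 2 · 3 · 1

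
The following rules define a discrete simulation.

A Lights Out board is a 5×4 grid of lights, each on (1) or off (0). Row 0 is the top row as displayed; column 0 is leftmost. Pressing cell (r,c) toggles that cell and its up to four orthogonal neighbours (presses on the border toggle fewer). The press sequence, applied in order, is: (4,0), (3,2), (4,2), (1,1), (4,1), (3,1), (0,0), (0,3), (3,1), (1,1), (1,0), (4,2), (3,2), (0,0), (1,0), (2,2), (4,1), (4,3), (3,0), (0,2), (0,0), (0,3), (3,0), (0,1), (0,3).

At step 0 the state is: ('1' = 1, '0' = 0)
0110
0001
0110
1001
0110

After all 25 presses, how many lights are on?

6

t=0: 0110
0001
0110
1001
0110
t=1: 0110
0001
0110
0001
1010
t=2: 0110
0001
0100
0110
1000
t=3: 0110
0001
0100
0100
1111
t=4: 0010
1111
0000
0100
1111
t=5: 0010
1111
0000
0000
0001
t=6: 0010
1111
0100
1110
0101
t=7: 1110
0111
0100
1110
0101
t=8: 1101
0110
0100
1110
0101
t=9: 1101
0110
0000
0000
0001
t=10: 1001
1000
0100
0000
0001
t=11: 0001
0100
1100
0000
0001
t=12: 0001
0100
1100
0010
0110
t=13: 0001
0100
1110
0101
0100
t=14: 1101
1100
1110
0101
0100
t=15: 0101
0000
0110
0101
0100
t=16: 0101
0010
0001
0111
0100
t=17: 0101
0010
0001
0011
1010
t=18: 0101
0010
0001
0010
1001
t=19: 0101
0010
1001
1110
0001
t=20: 0010
0000
1001
1110
0001
t=21: 1110
1000
1001
1110
0001
t=22: 1101
1001
1001
1110
0001
t=23: 1101
1001
0001
0010
1001
t=24: 0011
1101
0001
0010
1001
t=25: 0000
1100
0001
0010
1001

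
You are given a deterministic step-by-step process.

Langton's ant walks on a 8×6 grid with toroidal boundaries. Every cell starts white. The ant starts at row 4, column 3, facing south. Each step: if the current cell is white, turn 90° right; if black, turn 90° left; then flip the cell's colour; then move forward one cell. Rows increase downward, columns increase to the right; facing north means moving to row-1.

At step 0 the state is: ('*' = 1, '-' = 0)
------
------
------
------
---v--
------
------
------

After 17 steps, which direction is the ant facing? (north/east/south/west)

t=0: ------
------
------
------
---v--
------
------
------
t=1: ------
------
------
------
--<*--
------
------
------
t=2: ------
------
------
--^---
--**--
------
------
------
t=3: ------
------
------
--*>--
--**--
------
------
------
t=4: ------
------
------
--**--
--*v--
------
------
------
t=5: ------
------
------
--**--
--*->-
------
------
------
t=6: ------
------
------
--**--
--*-*-
----v-
------
------
t=7: ------
------
------
--**--
--*-*-
---<*-
------
------
t=8: ------
------
------
--**--
--*^*-
---**-
------
------
t=9: ------
------
------
--**--
--**>-
---**-
------
------
t=10: ------
------
------
--**^-
--**--
---**-
------
------
t=11: ------
------
------
--***>
--**--
---**-
------
------
t=12: ------
------
------
--****
--**-v
---**-
------
------
t=13: ------
------
------
--****
--**<*
---**-
------
------
t=14: ------
------
------
--**^*
--****
---**-
------
------
t=15: ------
------
------
--*<-*
--****
---**-
------
------
t=16: ------
------
------
--*--*
--*v**
---**-
------
------
t=17: ------
------
------
--*--*
--*->*
---**-
------
------

east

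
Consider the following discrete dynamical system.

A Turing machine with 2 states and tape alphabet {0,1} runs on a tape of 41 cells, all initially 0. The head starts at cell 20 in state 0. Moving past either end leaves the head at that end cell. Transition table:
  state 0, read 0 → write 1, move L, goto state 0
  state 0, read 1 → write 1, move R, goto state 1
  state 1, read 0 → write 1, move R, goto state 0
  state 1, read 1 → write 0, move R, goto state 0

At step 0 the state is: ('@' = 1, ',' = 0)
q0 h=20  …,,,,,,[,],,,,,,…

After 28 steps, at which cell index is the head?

gen 0: q0 h=20  …,,,,,,[,],,,,,,…
gen 1: q0 h=19  …,,,,,,[,]@,,,,,…
gen 2: q0 h=18  …,,,,,,[,]@@,,,,…
gen 3: q0 h=17  …,,,,,,[,]@@@,,,…
gen 4: q0 h=16  …,,,,,,[,]@@@@,,…
gen 5: q0 h=15  …,,,,,,[,]@@@@@,…
gen 6: q0 h=14  …,,,,,,[,]@@@@@@…
gen 7: q0 h=13  …,,,,,,[,]@@@@@@…
gen 8: q0 h=12  …,,,,,,[,]@@@@@@…
gen 9: q0 h=11  …,,,,,,[,]@@@@@@…
gen 10: q0 h=10  …,,,,,,[,]@@@@@@…
gen 11: q0 h= 9  …,,,,,,[,]@@@@@@…
gen 12: q0 h= 8  …,,,,,,[,]@@@@@@…
gen 13: q0 h= 7  …,,,,,,[,]@@@@@@…
gen 14: q0 h= 6  |,,,,,,[,]@@@@@@…
gen 15: q0 h= 5  |,,,,,[,]@@@@@@…
gen 16: q0 h= 4  |,,,,[,]@@@@@@…
gen 17: q0 h= 3  |,,,[,]@@@@@@…
gen 18: q0 h= 2  |,,[,]@@@@@@…
gen 19: q0 h= 1  |,[,]@@@@@@…
gen 20: q0 h= 0  |[,]@@@@@@…
gen 21: q0 h= 0  |[@]@@@@@@…
gen 22: q1 h= 1  |@[@]@@@@@@…
gen 23: q0 h= 2  |@,[@]@@@@@@…
gen 24: q1 h= 3  |@,@[@]@@@@@@…
gen 25: q0 h= 4  |@,@,[@]@@@@@@…
gen 26: q1 h= 5  |@,@,@[@]@@@@@@…
gen 27: q0 h= 6  |@,@,@,[@]@@@@@@…
gen 28: q1 h= 7  …,@,@,@[@]@@@@@@…

7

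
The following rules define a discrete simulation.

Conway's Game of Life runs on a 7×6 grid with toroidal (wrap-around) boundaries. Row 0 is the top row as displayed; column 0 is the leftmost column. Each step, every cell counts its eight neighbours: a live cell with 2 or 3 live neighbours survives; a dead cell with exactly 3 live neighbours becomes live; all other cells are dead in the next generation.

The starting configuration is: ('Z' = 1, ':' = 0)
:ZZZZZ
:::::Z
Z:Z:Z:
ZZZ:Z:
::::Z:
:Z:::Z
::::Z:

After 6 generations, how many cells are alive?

11

gen 0: :ZZZZZ
:::::Z
Z:Z:Z:
ZZZ:Z:
::::Z:
:Z:::Z
::::Z:
gen 1: Z:ZZ:Z
::::::
Z:Z:Z:
Z:Z:Z:
::ZZZ:
::::ZZ
:Z::::
gen 2: ZZZ:::
Z:Z:Z:
::::::
::Z:Z:
:ZZ:::
::Z:ZZ
:ZZZ::
gen 3: Z::::Z
Z:ZZ:Z
:Z:::Z
:ZZZ::
:ZZ:ZZ
Z:::Z:
::::ZZ
gen 4: :Z:Z::
::Z:::
:::::Z
:::Z:Z
::::ZZ
ZZ::::
::::Z:
gen 5: ::ZZ::
::Z:::
::::Z:
Z::::Z
::::ZZ
Z:::Z:
ZZZ:::
gen 6: :::Z::
::Z:::
:::::Z
Z:::::
::::Z:
Z::ZZ:
Z:Z::Z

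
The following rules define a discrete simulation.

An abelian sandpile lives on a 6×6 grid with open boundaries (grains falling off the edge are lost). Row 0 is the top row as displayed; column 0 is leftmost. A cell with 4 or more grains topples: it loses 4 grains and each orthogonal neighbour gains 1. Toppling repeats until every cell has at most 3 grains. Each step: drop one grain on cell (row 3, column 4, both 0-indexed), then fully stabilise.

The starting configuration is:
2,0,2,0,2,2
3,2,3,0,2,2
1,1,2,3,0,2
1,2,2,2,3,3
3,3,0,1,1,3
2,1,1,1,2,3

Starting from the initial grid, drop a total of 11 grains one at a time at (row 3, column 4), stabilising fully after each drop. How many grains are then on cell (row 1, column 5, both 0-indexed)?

0) 2,0,2,0,2,2
3,2,3,0,2,2
1,1,2,3,0,2
1,2,2,2,3,3
3,3,0,1,1,3
2,1,1,1,2,3
1) 2,0,2,0,2,2
3,2,3,0,2,2
1,1,2,3,1,3
1,2,2,3,1,1
3,3,0,1,3,1
2,1,1,1,3,0
2) 2,0,2,0,2,2
3,2,3,0,2,2
1,1,2,3,1,3
1,2,2,3,2,1
3,3,0,1,3,1
2,1,1,1,3,0
3) 2,0,2,0,2,2
3,2,3,0,2,2
1,1,2,3,1,3
1,2,2,3,3,1
3,3,0,1,3,1
2,1,1,1,3,0
4) 2,0,2,0,2,2
3,2,3,1,2,2
1,1,3,0,3,3
1,2,3,1,2,2
3,3,0,3,1,2
2,1,1,2,0,1
5) 2,0,2,0,2,2
3,2,3,1,2,2
1,1,3,0,3,3
1,2,3,1,3,2
3,3,0,3,1,2
2,1,1,2,0,1
6) 2,0,2,0,2,2
3,2,3,1,3,3
1,1,3,1,1,1
1,2,3,2,2,0
3,3,0,3,2,3
2,1,1,2,0,1
7) 2,0,2,0,2,2
3,2,3,1,3,3
1,1,3,1,1,1
1,2,3,2,3,0
3,3,0,3,2,3
2,1,1,2,0,1
8) 2,0,2,0,2,2
3,2,3,1,3,3
1,1,3,1,2,1
1,2,3,3,0,1
3,3,0,3,3,3
2,1,1,2,0,1
9) 2,0,2,0,2,2
3,2,3,1,3,3
1,1,3,1,2,1
1,2,3,3,1,1
3,3,0,3,3,3
2,1,1,2,0,1
10) 2,0,2,0,2,2
3,2,3,1,3,3
1,1,3,1,2,1
1,2,3,3,2,1
3,3,0,3,3,3
2,1,1,2,0,1
11) 2,0,2,0,2,2
3,2,3,1,3,3
1,1,3,1,2,1
1,2,3,3,3,1
3,3,0,3,3,3
2,1,1,2,0,1

3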